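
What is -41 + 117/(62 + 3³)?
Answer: -3532/89 ≈ -39.685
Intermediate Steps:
-41 + 117/(62 + 3³) = -41 + 117/(62 + 27) = -41 + 117/89 = -3532/89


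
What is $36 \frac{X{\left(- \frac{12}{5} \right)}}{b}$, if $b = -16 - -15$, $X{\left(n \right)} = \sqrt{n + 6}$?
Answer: $- \frac{108 \sqrt{10}}{5} \approx -68.305$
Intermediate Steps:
$X{\left(n \right)} = \sqrt{6 + n}$
$b = -1$ ($b = -16 + 15 = -1$)
$36 \frac{X{\left(- \frac{12}{5} \right)}}{b} = 36 \frac{\sqrt{6 - \frac{12}{5}}}{-1} = 36 \sqrt{6 - \frac{12}{5}} \left(-1\right) = 36 \sqrt{\frac{18}{5}} \left(-1\right) = 36 \frac{3 \sqrt{10}}{5} \left(-1\right) = 36 \left(- \frac{3 \sqrt{10}}{5}\right) = - \frac{108 \sqrt{10}}{5}$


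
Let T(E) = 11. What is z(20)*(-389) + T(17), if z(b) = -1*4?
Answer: 1567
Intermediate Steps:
z(b) = -4
z(20)*(-389) + T(17) = -4*(-389) + 11 = 1556 + 11 = 1567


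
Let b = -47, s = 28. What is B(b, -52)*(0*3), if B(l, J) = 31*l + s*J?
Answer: 0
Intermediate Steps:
B(l, J) = 28*J + 31*l (B(l, J) = 31*l + 28*J = 28*J + 31*l)
B(b, -52)*(0*3) = (28*(-52) + 31*(-47))*(0*3) = (-1456 - 1457)*0 = -2913*0 = 0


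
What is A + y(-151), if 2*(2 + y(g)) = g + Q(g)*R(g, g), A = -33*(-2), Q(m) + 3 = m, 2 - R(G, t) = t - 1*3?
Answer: -24047/2 ≈ -12024.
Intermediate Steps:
R(G, t) = 5 - t (R(G, t) = 2 - (t - 1*3) = 2 - (t - 3) = 2 - (-3 + t) = 2 + (3 - t) = 5 - t)
Q(m) = -3 + m
A = 66
y(g) = -2 + g/2 + (-3 + g)*(5 - g)/2 (y(g) = -2 + (g + (-3 + g)*(5 - g))/2 = -2 + (g/2 + (-3 + g)*(5 - g)/2) = -2 + g/2 + (-3 + g)*(5 - g)/2)
A + y(-151) = 66 + (-19/2 - ½*(-151)² + (9/2)*(-151)) = 66 + (-19/2 - ½*22801 - 1359/2) = 66 + (-19/2 - 22801/2 - 1359/2) = 66 - 24179/2 = -24047/2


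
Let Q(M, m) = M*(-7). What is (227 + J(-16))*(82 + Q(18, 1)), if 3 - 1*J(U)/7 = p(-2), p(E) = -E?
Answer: -10296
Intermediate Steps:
Q(M, m) = -7*M
J(U) = 7 (J(U) = 21 - (-7)*(-2) = 21 - 7*2 = 21 - 14 = 7)
(227 + J(-16))*(82 + Q(18, 1)) = (227 + 7)*(82 - 7*18) = 234*(82 - 126) = 234*(-44) = -10296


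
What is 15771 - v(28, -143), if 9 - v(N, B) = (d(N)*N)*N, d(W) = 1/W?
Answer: 15790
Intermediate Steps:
v(N, B) = 9 - N (v(N, B) = 9 - N/N*N = 9 - N)
15771 - v(28, -143) = 15771 - (9 - 1*28) = 15771 - (9 - 28) = 15771 - 1*(-19) = 15771 + 19 = 15790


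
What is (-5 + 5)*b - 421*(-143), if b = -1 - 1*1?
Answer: 60203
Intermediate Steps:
b = -2 (b = -1 - 1 = -2)
(-5 + 5)*b - 421*(-143) = (-5 + 5)*(-2) - 421*(-143) = 0*(-2) + 60203 = 0 + 60203 = 60203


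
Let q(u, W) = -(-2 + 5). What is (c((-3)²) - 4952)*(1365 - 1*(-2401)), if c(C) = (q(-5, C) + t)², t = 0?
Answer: -18615338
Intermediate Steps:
q(u, W) = -3 (q(u, W) = -1*3 = -3)
c(C) = 9 (c(C) = (-3 + 0)² = (-3)² = 9)
(c((-3)²) - 4952)*(1365 - 1*(-2401)) = (9 - 4952)*(1365 - 1*(-2401)) = -4943*(1365 + 2401) = -4943*3766 = -18615338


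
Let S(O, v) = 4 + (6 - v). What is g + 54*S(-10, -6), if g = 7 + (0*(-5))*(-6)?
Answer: 871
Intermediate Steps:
S(O, v) = 10 - v
g = 7 (g = 7 + 0*(-6) = 7 + 0 = 7)
g + 54*S(-10, -6) = 7 + 54*(10 - 1*(-6)) = 7 + 54*(10 + 6) = 7 + 54*16 = 7 + 864 = 871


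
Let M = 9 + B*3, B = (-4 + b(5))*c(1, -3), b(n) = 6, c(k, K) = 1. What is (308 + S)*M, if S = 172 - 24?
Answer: 6840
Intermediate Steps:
B = 2 (B = (-4 + 6)*1 = 2*1 = 2)
M = 15 (M = 9 + 2*3 = 9 + 6 = 15)
S = 148
(308 + S)*M = (308 + 148)*15 = 456*15 = 6840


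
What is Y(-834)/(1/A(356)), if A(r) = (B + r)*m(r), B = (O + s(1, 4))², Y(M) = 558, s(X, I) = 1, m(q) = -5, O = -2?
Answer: -996030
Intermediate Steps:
B = 1 (B = (-2 + 1)² = (-1)² = 1)
A(r) = -5 - 5*r (A(r) = (1 + r)*(-5) = -5 - 5*r)
Y(-834)/(1/A(356)) = 558/(1/(-5 - 5*356)) = 558/(1/(-5 - 1780)) = 558/(1/(-1785)) = 558/(-1/1785) = 558*(-1785) = -996030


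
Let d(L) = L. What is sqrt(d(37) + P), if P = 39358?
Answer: sqrt(39395) ≈ 198.48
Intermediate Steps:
sqrt(d(37) + P) = sqrt(37 + 39358) = sqrt(39395)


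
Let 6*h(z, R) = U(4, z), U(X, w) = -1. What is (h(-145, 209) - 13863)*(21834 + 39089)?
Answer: -5067514217/6 ≈ -8.4459e+8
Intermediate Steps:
h(z, R) = -⅙ (h(z, R) = (⅙)*(-1) = -⅙)
(h(-145, 209) - 13863)*(21834 + 39089) = (-⅙ - 13863)*(21834 + 39089) = -83179/6*60923 = -5067514217/6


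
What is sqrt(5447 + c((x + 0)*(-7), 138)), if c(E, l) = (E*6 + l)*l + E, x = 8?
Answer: 3*I*sqrt(2437) ≈ 148.1*I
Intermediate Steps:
c(E, l) = E + l*(l + 6*E) (c(E, l) = (6*E + l)*l + E = (l + 6*E)*l + E = l*(l + 6*E) + E = E + l*(l + 6*E))
sqrt(5447 + c((x + 0)*(-7), 138)) = sqrt(5447 + ((8 + 0)*(-7) + 138**2 + 6*((8 + 0)*(-7))*138)) = sqrt(5447 + (8*(-7) + 19044 + 6*(8*(-7))*138)) = sqrt(5447 + (-56 + 19044 + 6*(-56)*138)) = sqrt(5447 + (-56 + 19044 - 46368)) = sqrt(5447 - 27380) = sqrt(-21933) = 3*I*sqrt(2437)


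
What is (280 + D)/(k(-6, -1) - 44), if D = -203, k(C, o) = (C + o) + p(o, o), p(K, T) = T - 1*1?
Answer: -77/53 ≈ -1.4528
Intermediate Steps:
p(K, T) = -1 + T (p(K, T) = T - 1 = -1 + T)
k(C, o) = -1 + C + 2*o (k(C, o) = (C + o) + (-1 + o) = -1 + C + 2*o)
(280 + D)/(k(-6, -1) - 44) = (280 - 203)/((-1 - 6 + 2*(-1)) - 44) = 77/((-1 - 6 - 2) - 44) = 77/(-9 - 44) = 77/(-53) = 77*(-1/53) = -77/53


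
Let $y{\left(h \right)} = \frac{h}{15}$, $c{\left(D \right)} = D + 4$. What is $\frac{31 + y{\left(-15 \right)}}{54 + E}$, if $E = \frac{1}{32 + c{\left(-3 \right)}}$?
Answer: $\frac{990}{1783} \approx 0.55524$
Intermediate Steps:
$c{\left(D \right)} = 4 + D$
$E = \frac{1}{33}$ ($E = \frac{1}{32 + \left(4 - 3\right)} = \frac{1}{32 + 1} = \frac{1}{33} \approx 0.030303$)
$y{\left(h \right)} = \frac{h}{15}$ ($y{\left(h \right)} = h \frac{1}{15} = \frac{h}{15}$)
$\frac{31 + y{\left(-15 \right)}}{54 + E} = \frac{31 + \frac{1}{15} \left(-15\right)}{54 + \frac{1}{33}} = \frac{31 - 1}{\frac{1783}{33}} = 30 \cdot \frac{33}{1783} = \frac{990}{1783}$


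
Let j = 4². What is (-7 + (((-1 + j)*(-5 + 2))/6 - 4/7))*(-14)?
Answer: 211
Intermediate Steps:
j = 16
(-7 + (((-1 + j)*(-5 + 2))/6 - 4/7))*(-14) = (-7 + (((-1 + 16)*(-5 + 2))/6 - 4/7))*(-14) = (-7 + ((15*(-3))*(⅙) - 4*⅐))*(-14) = (-7 + (-45*⅙ - 4/7))*(-14) = (-7 + (-15/2 - 4/7))*(-14) = (-7 - 113/14)*(-14) = -211/14*(-14) = 211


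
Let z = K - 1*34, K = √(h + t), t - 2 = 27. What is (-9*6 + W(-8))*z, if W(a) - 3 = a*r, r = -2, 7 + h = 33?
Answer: 1190 - 35*√55 ≈ 930.43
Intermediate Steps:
h = 26 (h = -7 + 33 = 26)
t = 29 (t = 2 + 27 = 29)
K = √55 (K = √(26 + 29) = √55 ≈ 7.4162)
W(a) = 3 - 2*a (W(a) = 3 + a*(-2) = 3 - 2*a)
z = -34 + √55 (z = √55 - 1*34 = √55 - 34 = -34 + √55 ≈ -26.584)
(-9*6 + W(-8))*z = (-9*6 + (3 - 2*(-8)))*(-34 + √55) = (-54 + (3 + 16))*(-34 + √55) = (-54 + 19)*(-34 + √55) = -35*(-34 + √55) = 1190 - 35*√55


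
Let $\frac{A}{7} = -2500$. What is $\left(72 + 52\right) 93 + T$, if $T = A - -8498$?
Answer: $2530$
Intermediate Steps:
$A = -17500$ ($A = 7 \left(-2500\right) = -17500$)
$T = -9002$ ($T = -17500 - -8498 = -17500 + 8498 = -9002$)
$\left(72 + 52\right) 93 + T = \left(72 + 52\right) 93 - 9002 = 124 \cdot 93 - 9002 = 11532 - 9002 = 2530$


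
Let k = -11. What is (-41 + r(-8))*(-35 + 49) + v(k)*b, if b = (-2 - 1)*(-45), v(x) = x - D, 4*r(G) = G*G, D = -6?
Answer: -1025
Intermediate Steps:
r(G) = G²/4 (r(G) = (G*G)/4 = G²/4)
v(x) = 6 + x (v(x) = x - 1*(-6) = x + 6 = 6 + x)
b = 135 (b = -3*(-45) = 135)
(-41 + r(-8))*(-35 + 49) + v(k)*b = (-41 + (¼)*(-8)²)*(-35 + 49) + (6 - 11)*135 = (-41 + (¼)*64)*14 - 5*135 = (-41 + 16)*14 - 675 = -25*14 - 675 = -350 - 675 = -1025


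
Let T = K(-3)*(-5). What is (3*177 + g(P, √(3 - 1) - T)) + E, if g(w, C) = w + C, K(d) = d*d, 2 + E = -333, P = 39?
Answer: 280 + √2 ≈ 281.41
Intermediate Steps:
E = -335 (E = -2 - 333 = -335)
K(d) = d²
T = -45 (T = (-3)²*(-5) = 9*(-5) = -45)
g(w, C) = C + w
(3*177 + g(P, √(3 - 1) - T)) + E = (3*177 + ((√(3 - 1) - 1*(-45)) + 39)) - 335 = (531 + ((√2 + 45) + 39)) - 335 = (531 + ((45 + √2) + 39)) - 335 = (531 + (84 + √2)) - 335 = (615 + √2) - 335 = 280 + √2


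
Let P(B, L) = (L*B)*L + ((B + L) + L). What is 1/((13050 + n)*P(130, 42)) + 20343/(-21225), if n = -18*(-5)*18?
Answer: -4566683137021/4764678248700 ≈ -0.95845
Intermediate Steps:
n = 1620 (n = 90*18 = 1620)
P(B, L) = B + 2*L + B*L² (P(B, L) = (B*L)*L + (B + 2*L) = B*L² + (B + 2*L) = B + 2*L + B*L²)
1/((13050 + n)*P(130, 42)) + 20343/(-21225) = 1/((13050 + 1620)*(130 + 2*42 + 130*42²)) + 20343/(-21225) = 1/(14670*(130 + 84 + 130*1764)) + 20343*(-1/21225) = 1/(14670*(130 + 84 + 229320)) - 6781/7075 = (1/14670)/229534 - 6781/7075 = (1/14670)*(1/229534) - 6781/7075 = 1/3367263780 - 6781/7075 = -4566683137021/4764678248700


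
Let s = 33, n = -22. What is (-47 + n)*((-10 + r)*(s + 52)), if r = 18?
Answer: -46920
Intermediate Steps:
(-47 + n)*((-10 + r)*(s + 52)) = (-47 - 22)*((-10 + 18)*(33 + 52)) = -552*85 = -69*680 = -46920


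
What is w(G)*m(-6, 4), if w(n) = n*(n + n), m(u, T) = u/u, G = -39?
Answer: 3042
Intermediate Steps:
m(u, T) = 1
w(n) = 2*n² (w(n) = n*(2*n) = 2*n²)
w(G)*m(-6, 4) = (2*(-39)²)*1 = (2*1521)*1 = 3042*1 = 3042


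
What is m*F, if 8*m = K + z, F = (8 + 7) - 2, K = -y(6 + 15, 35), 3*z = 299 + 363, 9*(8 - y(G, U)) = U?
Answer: 25337/72 ≈ 351.90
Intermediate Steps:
y(G, U) = 8 - U/9
z = 662/3 (z = (299 + 363)/3 = (1/3)*662 = 662/3 ≈ 220.67)
K = -37/9 (K = -(8 - 1/9*35) = -(8 - 35/9) = -1*37/9 = -37/9 ≈ -4.1111)
F = 13 (F = 15 - 2 = 13)
m = 1949/72 (m = (-37/9 + 662/3)/8 = (1/8)*(1949/9) = 1949/72 ≈ 27.069)
m*F = (1949/72)*13 = 25337/72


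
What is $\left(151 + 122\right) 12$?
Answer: $3276$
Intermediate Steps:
$\left(151 + 122\right) 12 = 273 \cdot 12 = 3276$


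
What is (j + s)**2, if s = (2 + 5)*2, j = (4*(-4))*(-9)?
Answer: 24964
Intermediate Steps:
j = 144 (j = -16*(-9) = 144)
s = 14 (s = 7*2 = 14)
(j + s)**2 = (144 + 14)**2 = 158**2 = 24964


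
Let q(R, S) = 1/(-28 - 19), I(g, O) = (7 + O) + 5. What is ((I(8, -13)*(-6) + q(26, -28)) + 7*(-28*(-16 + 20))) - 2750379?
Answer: -129304380/47 ≈ -2.7512e+6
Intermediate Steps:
I(g, O) = 12 + O
q(R, S) = -1/47 (q(R, S) = 1/(-47) = -1/47)
((I(8, -13)*(-6) + q(26, -28)) + 7*(-28*(-16 + 20))) - 2750379 = (((12 - 13)*(-6) - 1/47) + 7*(-28*(-16 + 20))) - 2750379 = ((-1*(-6) - 1/47) + 7*(-28*4)) - 2750379 = ((6 - 1/47) + 7*(-112)) - 2750379 = (281/47 - 784) - 2750379 = -36567/47 - 2750379 = -129304380/47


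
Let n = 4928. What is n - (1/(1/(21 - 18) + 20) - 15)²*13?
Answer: 7524416/3721 ≈ 2022.1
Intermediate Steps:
n - (1/(1/(21 - 18) + 20) - 15)²*13 = 4928 - (1/(1/(21 - 18) + 20) - 15)²*13 = 4928 - (1/(1/3 + 20) - 15)²*13 = 4928 - (1/(⅓ + 20) - 15)²*13 = 4928 - (1/(61/3) - 15)²*13 = 4928 - (3/61 - 15)²*13 = 4928 - (-912/61)²*13 = 4928 - 831744*13/3721 = 4928 - 1*10812672/3721 = 4928 - 10812672/3721 = 7524416/3721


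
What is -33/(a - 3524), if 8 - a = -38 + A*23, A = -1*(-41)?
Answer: 33/4421 ≈ 0.0074644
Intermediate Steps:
A = 41
a = -897 (a = 8 - (-38 + 41*23) = 8 - (-38 + 943) = 8 - 1*905 = 8 - 905 = -897)
-33/(a - 3524) = -33/(-897 - 3524) = -33/(-4421) = -1/4421*(-33) = 33/4421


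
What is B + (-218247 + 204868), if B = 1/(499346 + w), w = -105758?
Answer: -5265813851/393588 ≈ -13379.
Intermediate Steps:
B = 1/393588 (B = 1/(499346 - 105758) = 1/393588 ≈ 2.5407e-6)
B + (-218247 + 204868) = 1/393588 + (-218247 + 204868) = 1/393588 - 13379 = -5265813851/393588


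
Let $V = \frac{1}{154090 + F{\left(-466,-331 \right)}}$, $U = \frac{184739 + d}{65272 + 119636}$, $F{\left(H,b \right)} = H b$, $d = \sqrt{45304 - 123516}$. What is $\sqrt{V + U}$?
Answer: $\frac{\sqrt{12685985254526115651 + 137339100824856 i \sqrt{19553}}}{3563362068} \approx 0.99955 + 0.00075657 i$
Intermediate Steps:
$d = 2 i \sqrt{19553}$ ($d = \sqrt{-78212} = 2 i \sqrt{19553} \approx 279.66 i$)
$U = \frac{184739}{184908} + \frac{i \sqrt{19553}}{92454}$ ($U = \frac{184739 + 2 i \sqrt{19553}}{65272 + 119636} = \frac{184739 + 2 i \sqrt{19553}}{184908} = \left(184739 + 2 i \sqrt{19553}\right) \frac{1}{184908} = \frac{184739}{184908} + \frac{i \sqrt{19553}}{92454} \approx 0.99909 + 0.0015124 i$)
$V = \frac{1}{308336}$ ($V = \frac{1}{154090 - -154246} = \frac{1}{154090 + 154246} = \frac{1}{308336} \approx 3.2432 \cdot 10^{-6}$)
$\sqrt{V + U} = \sqrt{\frac{1}{308336} + \left(\frac{184739}{184908} + \frac{i \sqrt{19553}}{92454}\right)} = \sqrt{\frac{14240467303}{14253448272} + \frac{i \sqrt{19553}}{92454}}$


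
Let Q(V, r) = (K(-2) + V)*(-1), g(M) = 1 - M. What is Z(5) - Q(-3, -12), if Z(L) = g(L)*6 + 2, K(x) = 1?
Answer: -24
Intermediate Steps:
Z(L) = 8 - 6*L (Z(L) = (1 - L)*6 + 2 = (6 - 6*L) + 2 = 8 - 6*L)
Q(V, r) = -1 - V (Q(V, r) = (1 + V)*(-1) = -1 - V)
Z(5) - Q(-3, -12) = (8 - 6*5) - (-1 - 1*(-3)) = (8 - 30) - (-1 + 3) = -22 - 1*2 = -22 - 2 = -24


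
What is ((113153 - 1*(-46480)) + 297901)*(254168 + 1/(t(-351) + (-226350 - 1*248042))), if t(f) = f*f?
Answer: 40840177586281458/351191 ≈ 1.1629e+11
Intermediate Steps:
t(f) = f²
((113153 - 1*(-46480)) + 297901)*(254168 + 1/(t(-351) + (-226350 - 1*248042))) = ((113153 - 1*(-46480)) + 297901)*(254168 + 1/((-351)² + (-226350 - 1*248042))) = ((113153 + 46480) + 297901)*(254168 + 1/(123201 + (-226350 - 248042))) = (159633 + 297901)*(254168 + 1/(123201 - 474392)) = 457534*(254168 + 1/(-351191)) = 457534*(254168 - 1/351191) = 457534*(89261514087/351191) = 40840177586281458/351191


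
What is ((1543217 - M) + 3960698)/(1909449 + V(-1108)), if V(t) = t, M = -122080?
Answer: 296105/100439 ≈ 2.9481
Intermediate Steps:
((1543217 - M) + 3960698)/(1909449 + V(-1108)) = ((1543217 - 1*(-122080)) + 3960698)/(1909449 - 1108) = ((1543217 + 122080) + 3960698)/1908341 = (1665297 + 3960698)*(1/1908341) = 5625995*(1/1908341) = 296105/100439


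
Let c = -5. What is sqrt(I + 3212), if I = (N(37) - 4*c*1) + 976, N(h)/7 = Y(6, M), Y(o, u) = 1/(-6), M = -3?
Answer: sqrt(151446)/6 ≈ 64.860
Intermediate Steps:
Y(o, u) = -1/6
N(h) = -7/6 (N(h) = 7*(-1/6) = -7/6)
I = 5969/6 (I = (-7/6 - 4*(-5)*1) + 976 = (-7/6 + 20*1) + 976 = (-7/6 + 20) + 976 = 113/6 + 976 = 5969/6 ≈ 994.83)
sqrt(I + 3212) = sqrt(5969/6 + 3212) = sqrt(25241/6) = sqrt(151446)/6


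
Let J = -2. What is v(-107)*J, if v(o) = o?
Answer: 214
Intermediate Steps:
v(-107)*J = -107*(-2) = 214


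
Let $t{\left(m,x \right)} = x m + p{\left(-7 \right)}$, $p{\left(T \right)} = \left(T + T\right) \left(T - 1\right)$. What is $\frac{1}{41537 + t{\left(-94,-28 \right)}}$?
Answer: $\frac{1}{44281} \approx 2.2583 \cdot 10^{-5}$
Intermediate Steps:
$p{\left(T \right)} = 2 T \left(-1 + T\right)$
$t{\left(m,x \right)} = 112 + m x$ ($t{\left(m,x \right)} = x m + 2 \left(-7\right) \left(-1 - 7\right) = m x + 2 \left(-7\right) \left(-8\right) = m x + 112 = 112 + m x$)
$\frac{1}{41537 + t{\left(-94,-28 \right)}} = \frac{1}{41537 + \left(112 - -2632\right)} = \frac{1}{41537 + \left(112 + 2632\right)} = \frac{1}{41537 + 2744} = \frac{1}{44281}$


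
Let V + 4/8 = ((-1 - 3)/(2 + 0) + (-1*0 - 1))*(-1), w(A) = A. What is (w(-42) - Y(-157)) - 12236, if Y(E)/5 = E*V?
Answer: -20631/2 ≈ -10316.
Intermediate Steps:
V = 5/2 (V = -½ + ((-1 - 3)/(2 + 0) + (-1*0 - 1))*(-1) = -½ + (-4/2 + (0 - 1))*(-1) = -½ + (-4*½ - 1)*(-1) = -½ + (-2 - 1)*(-1) = -½ - 3*(-1) = -½ + 3 = 5/2 ≈ 2.5000)
Y(E) = 25*E/2 (Y(E) = 5*(E*(5/2)) = 5*(5*E/2) = 25*E/2)
(w(-42) - Y(-157)) - 12236 = (-42 - 25*(-157)/2) - 12236 = (-42 - 1*(-3925/2)) - 12236 = (-42 + 3925/2) - 12236 = 3841/2 - 12236 = -20631/2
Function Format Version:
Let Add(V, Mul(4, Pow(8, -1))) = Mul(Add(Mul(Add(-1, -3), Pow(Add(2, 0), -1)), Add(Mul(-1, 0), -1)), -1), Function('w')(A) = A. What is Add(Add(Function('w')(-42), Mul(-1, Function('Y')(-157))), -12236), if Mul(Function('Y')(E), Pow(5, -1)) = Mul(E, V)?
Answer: Rational(-20631, 2) ≈ -10316.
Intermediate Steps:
V = Rational(5, 2) (V = Add(Rational(-1, 2), Mul(Add(Mul(Add(-1, -3), Pow(Add(2, 0), -1)), Add(Mul(-1, 0), -1)), -1)) = Add(Rational(-1, 2), Mul(Add(Mul(-4, Pow(2, -1)), Add(0, -1)), -1)) = Add(Rational(-1, 2), Mul(Add(Mul(-4, Rational(1, 2)), -1), -1)) = Add(Rational(-1, 2), Mul(Add(-2, -1), -1)) = Add(Rational(-1, 2), Mul(-3, -1)) = Add(Rational(-1, 2), 3) = Rational(5, 2) ≈ 2.5000)
Function('Y')(E) = Mul(Rational(25, 2), E) (Function('Y')(E) = Mul(5, Mul(E, Rational(5, 2))) = Mul(5, Mul(Rational(5, 2), E)) = Mul(Rational(25, 2), E))
Add(Add(Function('w')(-42), Mul(-1, Function('Y')(-157))), -12236) = Add(Add(-42, Mul(-1, Mul(Rational(25, 2), -157))), -12236) = Add(Add(-42, Mul(-1, Rational(-3925, 2))), -12236) = Add(Add(-42, Rational(3925, 2)), -12236) = Add(Rational(3841, 2), -12236) = Rational(-20631, 2)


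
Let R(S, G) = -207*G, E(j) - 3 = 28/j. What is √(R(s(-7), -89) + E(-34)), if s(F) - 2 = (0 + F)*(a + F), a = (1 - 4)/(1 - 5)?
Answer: 2*√1331219/17 ≈ 135.74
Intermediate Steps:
E(j) = 3 + 28/j
a = ¾ (a = -3/(-4) = -3*(-¼) = ¾ ≈ 0.75000)
s(F) = 2 + F*(¾ + F) (s(F) = 2 + (0 + F)*(¾ + F) = 2 + F*(¾ + F))
√(R(s(-7), -89) + E(-34)) = √(-207*(-89) + (3 + 28/(-34))) = √(18423 + (3 + 28*(-1/34))) = √(18423 + (3 - 14/17)) = √(18423 + 37/17) = √(313228/17) = 2*√1331219/17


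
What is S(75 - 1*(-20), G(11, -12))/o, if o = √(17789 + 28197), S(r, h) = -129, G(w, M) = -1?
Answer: -129*√45986/45986 ≈ -0.60156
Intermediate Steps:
o = √45986 ≈ 214.44
S(75 - 1*(-20), G(11, -12))/o = -129*√45986/45986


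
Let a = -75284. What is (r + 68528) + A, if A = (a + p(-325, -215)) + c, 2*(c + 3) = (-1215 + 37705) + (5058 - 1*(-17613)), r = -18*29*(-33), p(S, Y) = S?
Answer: 79445/2 ≈ 39723.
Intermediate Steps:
r = 17226 (r = -522*(-33) = 17226)
c = 59155/2 (c = -3 + ((-1215 + 37705) + (5058 - 1*(-17613)))/2 = -3 + (36490 + (5058 + 17613))/2 = -3 + (36490 + 22671)/2 = -3 + (½)*59161 = -3 + 59161/2 = 59155/2 ≈ 29578.)
A = -92063/2 (A = (-75284 - 325) + 59155/2 = -75609 + 59155/2 = -92063/2 ≈ -46032.)
(r + 68528) + A = (17226 + 68528) - 92063/2 = 85754 - 92063/2 = 79445/2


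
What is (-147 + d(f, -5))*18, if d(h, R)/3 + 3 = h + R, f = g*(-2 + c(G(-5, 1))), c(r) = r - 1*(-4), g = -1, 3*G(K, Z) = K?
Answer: -3096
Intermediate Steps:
G(K, Z) = K/3
c(r) = 4 + r (c(r) = r + 4 = 4 + r)
f = -1/3 (f = -(-2 + (4 + (1/3)*(-5))) = -(-2 + (4 - 5/3)) = -(-2 + 7/3) = -1*1/3 = -1/3 ≈ -0.33333)
d(h, R) = -9 + 3*R + 3*h (d(h, R) = -9 + 3*(h + R) = -9 + 3*(R + h) = -9 + (3*R + 3*h) = -9 + 3*R + 3*h)
(-147 + d(f, -5))*18 = (-147 + (-9 + 3*(-5) + 3*(-1/3)))*18 = (-147 + (-9 - 15 - 1))*18 = (-147 - 25)*18 = -172*18 = -3096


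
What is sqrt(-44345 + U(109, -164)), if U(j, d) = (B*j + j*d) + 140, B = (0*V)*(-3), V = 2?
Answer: I*sqrt(62081) ≈ 249.16*I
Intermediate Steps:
B = 0 (B = (0*2)*(-3) = 0*(-3) = 0)
U(j, d) = 140 + d*j (U(j, d) = (0*j + j*d) + 140 = (0 + d*j) + 140 = d*j + 140 = 140 + d*j)
sqrt(-44345 + U(109, -164)) = sqrt(-44345 + (140 - 164*109)) = sqrt(-44345 + (140 - 17876)) = sqrt(-44345 - 17736) = sqrt(-62081) = I*sqrt(62081)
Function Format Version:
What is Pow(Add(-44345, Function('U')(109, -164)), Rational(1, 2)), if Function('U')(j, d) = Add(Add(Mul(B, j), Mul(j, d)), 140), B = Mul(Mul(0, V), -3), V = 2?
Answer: Mul(I, Pow(62081, Rational(1, 2))) ≈ Mul(249.16, I)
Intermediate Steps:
B = 0 (B = Mul(Mul(0, 2), -3) = Mul(0, -3) = 0)
Function('U')(j, d) = Add(140, Mul(d, j)) (Function('U')(j, d) = Add(Add(Mul(0, j), Mul(j, d)), 140) = Add(Add(0, Mul(d, j)), 140) = Add(Mul(d, j), 140) = Add(140, Mul(d, j)))
Pow(Add(-44345, Function('U')(109, -164)), Rational(1, 2)) = Pow(Add(-44345, Add(140, Mul(-164, 109))), Rational(1, 2)) = Pow(Add(-44345, Add(140, -17876)), Rational(1, 2)) = Pow(Add(-44345, -17736), Rational(1, 2)) = Pow(-62081, Rational(1, 2)) = Mul(I, Pow(62081, Rational(1, 2)))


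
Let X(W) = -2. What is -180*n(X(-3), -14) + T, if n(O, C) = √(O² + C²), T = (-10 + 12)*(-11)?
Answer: -22 - 1800*√2 ≈ -2567.6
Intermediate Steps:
T = -22 (T = 2*(-11) = -22)
n(O, C) = √(C² + O²)
-180*n(X(-3), -14) + T = -180*√((-14)² + (-2)²) - 22 = -180*√(196 + 4) - 22 = -1800*√2 - 22 = -22 - 1800*√2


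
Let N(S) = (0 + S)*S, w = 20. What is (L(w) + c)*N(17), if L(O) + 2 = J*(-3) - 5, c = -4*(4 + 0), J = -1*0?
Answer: -6647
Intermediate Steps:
J = 0
N(S) = S² (N(S) = S*S = S²)
c = -16 (c = -4*4 = -16)
L(O) = -7 (L(O) = -2 + (0*(-3) - 5) = -2 + (0 - 5) = -2 - 5 = -7)
(L(w) + c)*N(17) = (-7 - 16)*17² = -23*289 = -6647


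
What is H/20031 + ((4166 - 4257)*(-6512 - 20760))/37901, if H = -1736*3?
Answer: 16504861968/253064977 ≈ 65.220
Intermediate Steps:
H = -5208
H/20031 + ((4166 - 4257)*(-6512 - 20760))/37901 = -5208/20031 + ((4166 - 4257)*(-6512 - 20760))/37901 = -5208*1/20031 - 91*(-27272)*(1/37901) = -1736/6677 + 2481752*(1/37901) = -1736/6677 + 2481752/37901 = 16504861968/253064977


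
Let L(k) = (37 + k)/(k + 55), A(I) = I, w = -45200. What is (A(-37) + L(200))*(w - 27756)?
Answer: 223683096/85 ≈ 2.6316e+6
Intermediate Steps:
L(k) = (37 + k)/(55 + k)
(A(-37) + L(200))*(w - 27756) = (-37 + (37 + 200)/(55 + 200))*(-45200 - 27756) = (-37 + 237/255)*(-72956) = (-37 + (1/255)*237)*(-72956) = (-37 + 79/85)*(-72956) = -3066/85*(-72956) = 223683096/85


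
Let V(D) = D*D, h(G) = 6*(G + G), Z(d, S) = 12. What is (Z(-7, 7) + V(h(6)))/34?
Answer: 2598/17 ≈ 152.82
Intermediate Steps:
h(G) = 12*G (h(G) = 6*(2*G) = 12*G)
V(D) = D²
(Z(-7, 7) + V(h(6)))/34 = (12 + (12*6)²)/34 = (12 + 72²)/34 = (12 + 5184)/34 = (1/34)*5196 = 2598/17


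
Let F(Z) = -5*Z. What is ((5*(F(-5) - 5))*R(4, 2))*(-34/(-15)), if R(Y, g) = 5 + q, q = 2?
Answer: 4760/3 ≈ 1586.7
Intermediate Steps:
R(Y, g) = 7 (R(Y, g) = 5 + 2 = 7)
((5*(F(-5) - 5))*R(4, 2))*(-34/(-15)) = ((5*(-5*(-5) - 5))*7)*(-34/(-15)) = ((5*(25 - 5))*7)*(-34*(-1/15)) = ((5*20)*7)*(34/15) = (100*7)*(34/15) = 700*(34/15) = 4760/3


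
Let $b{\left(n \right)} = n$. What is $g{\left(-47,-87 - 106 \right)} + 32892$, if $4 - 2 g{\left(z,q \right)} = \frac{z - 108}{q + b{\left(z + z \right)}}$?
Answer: $\frac{18881001}{574} \approx 32894.0$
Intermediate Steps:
$g{\left(z,q \right)} = 2 - \frac{-108 + z}{2 \left(q + 2 z\right)}$ ($g{\left(z,q \right)} = 2 - \frac{\left(z - 108\right) \frac{1}{q + \left(z + z\right)}}{2} = 2 - \frac{\left(-108 + z\right) \frac{1}{q + 2 z}}{2} = 2 - \frac{\frac{1}{q + 2 z} \left(-108 + z\right)}{2} = 2 - \frac{-108 + z}{2 \left(q + 2 z\right)}$)
$g{\left(-47,-87 - 106 \right)} + 32892 = \frac{108 + 4 \left(-87 - 106\right) + 7 \left(-47\right)}{2 \left(\left(-87 - 106\right) + 2 \left(-47\right)\right)} + 32892 = \frac{108 + 4 \left(-193\right) - 329}{2 \left(-193 - 94\right)} + 32892 = \frac{108 - 772 - 329}{2 \left(-287\right)} + 32892 = \frac{1}{2} \left(- \frac{1}{287}\right) \left(-993\right) + 32892 = \frac{993}{574} + 32892 = \frac{18881001}{574}$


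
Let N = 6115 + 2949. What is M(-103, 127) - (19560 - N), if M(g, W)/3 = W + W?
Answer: -9734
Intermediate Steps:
M(g, W) = 6*W (M(g, W) = 3*(W + W) = 3*(2*W) = 6*W)
N = 9064
M(-103, 127) - (19560 - N) = 6*127 - (19560 - 1*9064) = 762 - (19560 - 9064) = 762 - 1*10496 = 762 - 10496 = -9734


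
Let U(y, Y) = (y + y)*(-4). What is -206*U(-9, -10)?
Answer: -14832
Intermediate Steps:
U(y, Y) = -8*y (U(y, Y) = (2*y)*(-4) = -8*y)
-206*U(-9, -10) = -(-1648)*(-9) = -206*72 = -14832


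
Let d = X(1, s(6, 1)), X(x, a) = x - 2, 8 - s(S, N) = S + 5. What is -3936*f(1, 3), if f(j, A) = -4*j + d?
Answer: 19680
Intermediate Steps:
s(S, N) = 3 - S (s(S, N) = 8 - (S + 5) = 8 - (5 + S) = 8 + (-5 - S) = 3 - S)
X(x, a) = -2 + x
d = -1 (d = -2 + 1 = -1)
f(j, A) = -1 - 4*j (f(j, A) = -4*j - 1 = -1 - 4*j)
-3936*f(1, 3) = -3936*(-1 - 4*1) = -3936*(-1 - 4) = -3936*(-5) = 19680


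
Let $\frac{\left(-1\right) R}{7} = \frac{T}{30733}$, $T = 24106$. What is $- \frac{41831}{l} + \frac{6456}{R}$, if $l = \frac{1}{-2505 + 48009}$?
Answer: $- \frac{160598426694828}{84371} \approx -1.9035 \cdot 10^{9}$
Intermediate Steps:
$l = \frac{1}{45504} \approx 2.1976 \cdot 10^{-5}$
$R = - \frac{168742}{30733}$ ($R = - 7 \cdot \frac{24106}{30733} = - 7 \cdot 24106 \cdot \frac{1}{30733} = \left(-7\right) \frac{24106}{30733} = - \frac{168742}{30733} \approx -5.4906$)
$- \frac{41831}{l} + \frac{6456}{R} = - 41831 \frac{1}{\frac{1}{45504}} + \frac{6456}{- \frac{168742}{30733}} = \left(-41831\right) 45504 + 6456 \left(- \frac{30733}{168742}\right) = -1903477824 - \frac{99206124}{84371} = - \frac{160598426694828}{84371}$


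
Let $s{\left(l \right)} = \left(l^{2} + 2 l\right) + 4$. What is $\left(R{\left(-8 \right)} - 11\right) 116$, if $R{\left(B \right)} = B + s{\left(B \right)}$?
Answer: $3828$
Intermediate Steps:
$s{\left(l \right)} = 4 + l^{2} + 2 l$
$R{\left(B \right)} = 4 + B^{2} + 3 B$ ($R{\left(B \right)} = B + \left(4 + B^{2} + 2 B\right) = 4 + B^{2} + 3 B$)
$\left(R{\left(-8 \right)} - 11\right) 116 = \left(\left(4 + \left(-8\right)^{2} + 3 \left(-8\right)\right) - 11\right) 116 = \left(\left(4 + 64 - 24\right) - 11\right) 116 = \left(44 - 11\right) 116 = 33 \cdot 116 = 3828$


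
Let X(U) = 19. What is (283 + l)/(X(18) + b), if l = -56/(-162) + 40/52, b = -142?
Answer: -299173/129519 ≈ -2.3099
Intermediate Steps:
l = 1174/1053 (l = -56*(-1/162) + 40*(1/52) = 28/81 + 10/13 = 1174/1053 ≈ 1.1149)
(283 + l)/(X(18) + b) = (283 + 1174/1053)/(19 - 142) = (299173/1053)/(-123) = (299173/1053)*(-1/123) = -299173/129519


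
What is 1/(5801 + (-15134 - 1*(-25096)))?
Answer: 1/15763 ≈ 6.3440e-5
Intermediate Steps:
1/(5801 + (-15134 - 1*(-25096))) = 1/(5801 + (-15134 + 25096)) = 1/(5801 + 9962) = 1/15763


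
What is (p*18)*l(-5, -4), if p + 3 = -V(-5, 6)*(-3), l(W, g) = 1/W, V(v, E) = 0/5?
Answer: 54/5 ≈ 10.800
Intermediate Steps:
V(v, E) = 0 (V(v, E) = 0*(⅕) = 0)
p = -3 (p = -3 - 1*0*(-3) = -3 + 0*(-3) = -3 + 0 = -3)
(p*18)*l(-5, -4) = -3*18/(-5) = -54*(-⅕) = 54/5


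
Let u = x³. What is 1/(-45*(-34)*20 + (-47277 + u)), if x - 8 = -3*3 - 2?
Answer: -1/16704 ≈ -5.9866e-5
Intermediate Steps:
x = -3 (x = 8 + (-3*3 - 2) = 8 + (-9 - 2) = 8 - 11 = -3)
u = -27 (u = (-3)³ = -27)
1/(-45*(-34)*20 + (-47277 + u)) = 1/(-45*(-34)*20 + (-47277 - 27)) = 1/(1530*20 - 47304) = 1/(30600 - 47304) = 1/(-16704) = -1/16704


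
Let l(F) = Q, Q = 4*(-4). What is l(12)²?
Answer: 256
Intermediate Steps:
Q = -16
l(F) = -16
l(12)² = (-16)² = 256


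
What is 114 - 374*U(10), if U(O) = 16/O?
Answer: -2422/5 ≈ -484.40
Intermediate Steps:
114 - 374*U(10) = 114 - 5984/10 = 114 - 374*8/5 = 114 - 2992/5 = -2422/5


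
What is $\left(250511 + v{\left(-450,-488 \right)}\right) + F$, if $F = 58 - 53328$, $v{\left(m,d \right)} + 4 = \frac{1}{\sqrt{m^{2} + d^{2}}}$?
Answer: $197237 + \frac{\sqrt{110161}}{220322} \approx 1.9724 \cdot 10^{5}$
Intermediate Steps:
$v{\left(m,d \right)} = -4 + \frac{1}{\sqrt{d^{2} + m^{2}}}$ ($v{\left(m,d \right)} = -4 + \frac{1}{\sqrt{m^{2} + d^{2}}} = -4 + \frac{1}{\sqrt{d^{2} + m^{2}}}$)
$F = -53270$ ($F = 58 - 53328 = -53270$)
$\left(250511 + v{\left(-450,-488 \right)}\right) + F = \left(250511 - \left(4 - \frac{1}{\sqrt{\left(-488\right)^{2} + \left(-450\right)^{2}}}\right)\right) - 53270 = \left(250511 - \left(4 - \frac{1}{\sqrt{238144 + 202500}}\right)\right) - 53270 = \left(250511 - \left(4 - \frac{1}{\sqrt{440644}}\right)\right) - 53270 = \left(250511 - \left(4 - \frac{\sqrt{110161}}{220322}\right)\right) - 53270 = \left(250507 + \frac{\sqrt{110161}}{220322}\right) - 53270 = 197237 + \frac{\sqrt{110161}}{220322}$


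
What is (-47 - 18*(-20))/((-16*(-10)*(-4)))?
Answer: -313/640 ≈ -0.48906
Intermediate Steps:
(-47 - 18*(-20))/((-16*(-10)*(-4))) = (-47 + 360)/((160*(-4))) = 313/(-640) = 313*(-1/640) = -313/640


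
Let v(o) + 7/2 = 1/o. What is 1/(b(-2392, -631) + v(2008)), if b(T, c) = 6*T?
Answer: -2008/28825843 ≈ -6.9660e-5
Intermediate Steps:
v(o) = -7/2 + 1/o
1/(b(-2392, -631) + v(2008)) = 1/(6*(-2392) + (-7/2 + 1/2008)) = 1/(-14352 + (-7/2 + 1/2008)) = 1/(-14352 - 7027/2008) = 1/(-28825843/2008) = -2008/28825843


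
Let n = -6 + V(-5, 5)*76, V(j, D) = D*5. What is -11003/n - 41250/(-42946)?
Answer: -197203669/40669862 ≈ -4.8489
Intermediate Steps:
V(j, D) = 5*D
n = 1894 (n = -6 + (5*5)*76 = -6 + 25*76 = -6 + 1900 = 1894)
-11003/n - 41250/(-42946) = -11003/1894 - 41250/(-42946) = -11003*1/1894 - 41250*(-1/42946) = -11003/1894 + 20625/21473 = -197203669/40669862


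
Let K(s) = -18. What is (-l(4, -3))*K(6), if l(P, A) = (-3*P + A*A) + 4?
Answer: 18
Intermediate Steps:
l(P, A) = 4 + A² - 3*P (l(P, A) = (-3*P + A²) + 4 = (A² - 3*P) + 4 = 4 + A² - 3*P)
(-l(4, -3))*K(6) = -(4 + (-3)² - 3*4)*(-18) = -(4 + 9 - 12)*(-18) = -1*1*(-18) = -1*(-18) = 18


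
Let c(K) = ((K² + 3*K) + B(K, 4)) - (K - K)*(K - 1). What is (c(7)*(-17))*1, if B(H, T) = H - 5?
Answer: -1224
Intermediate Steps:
B(H, T) = -5 + H
c(K) = -5 + K² + 4*K (c(K) = ((K² + 3*K) + (-5 + K)) - (K - K)*(K - 1) = (-5 + K² + 4*K) - 0*(-1 + K) = (-5 + K² + 4*K) - 1*0 = (-5 + K² + 4*K) + 0 = -5 + K² + 4*K)
(c(7)*(-17))*1 = ((-5 + 7² + 4*7)*(-17))*1 = ((-5 + 49 + 28)*(-17))*1 = (72*(-17))*1 = -1224*1 = -1224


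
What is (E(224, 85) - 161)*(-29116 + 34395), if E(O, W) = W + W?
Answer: 47511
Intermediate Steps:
E(O, W) = 2*W
(E(224, 85) - 161)*(-29116 + 34395) = (2*85 - 161)*(-29116 + 34395) = (170 - 161)*5279 = 9*5279 = 47511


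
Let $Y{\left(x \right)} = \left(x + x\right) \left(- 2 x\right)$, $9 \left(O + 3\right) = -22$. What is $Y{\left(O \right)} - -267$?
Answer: $\frac{12023}{81} \approx 148.43$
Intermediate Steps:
$O = - \frac{49}{9}$ ($O = -3 + \frac{1}{9} \left(-22\right) = -3 - \frac{22}{9} = - \frac{49}{9} \approx -5.4444$)
$Y{\left(x \right)} = - 4 x^{2}$ ($Y{\left(x \right)} = 2 x \left(- 2 x\right) = - 4 x^{2}$)
$Y{\left(O \right)} - -267 = - 4 \left(- \frac{49}{9}\right)^{2} - -267 = \left(-4\right) \frac{2401}{81} + 267 = - \frac{9604}{81} + 267 = \frac{12023}{81}$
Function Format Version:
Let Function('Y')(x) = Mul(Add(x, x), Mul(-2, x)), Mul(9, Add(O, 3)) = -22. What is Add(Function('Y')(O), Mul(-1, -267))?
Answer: Rational(12023, 81) ≈ 148.43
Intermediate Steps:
O = Rational(-49, 9) (O = Add(-3, Mul(Rational(1, 9), -22)) = Add(-3, Rational(-22, 9)) = Rational(-49, 9) ≈ -5.4444)
Function('Y')(x) = Mul(-4, Pow(x, 2)) (Function('Y')(x) = Mul(Mul(2, x), Mul(-2, x)) = Mul(-4, Pow(x, 2)))
Add(Function('Y')(O), Mul(-1, -267)) = Add(Mul(-4, Pow(Rational(-49, 9), 2)), Mul(-1, -267)) = Add(Mul(-4, Rational(2401, 81)), 267) = Add(Rational(-9604, 81), 267) = Rational(12023, 81)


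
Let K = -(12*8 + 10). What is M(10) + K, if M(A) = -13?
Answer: -119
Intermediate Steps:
K = -106 (K = -(96 + 10) = -1*106 = -106)
M(10) + K = -13 - 106 = -119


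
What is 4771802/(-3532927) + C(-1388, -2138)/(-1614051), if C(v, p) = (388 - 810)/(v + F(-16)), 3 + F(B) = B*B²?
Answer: -797367947586556/590351957516583 ≈ -1.3507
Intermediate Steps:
F(B) = -3 + B³ (F(B) = -3 + B*B² = -3 + B³)
C(v, p) = -422/(-4099 + v) (C(v, p) = (388 - 810)/(v + (-3 + (-16)³)) = -422/(v + (-3 - 4096)) = -422/(v - 4099) = -422/(-4099 + v))
4771802/(-3532927) + C(-1388, -2138)/(-1614051) = 4771802/(-3532927) - 422/(-4099 - 1388)/(-1614051) = 4771802*(-1/3532927) - 422/(-5487)*(-1/1614051) = -90034/66659 - 422*(-1/5487)*(-1/1614051) = -90034/66659 + (422/5487)*(-1/1614051) = -90034/66659 - 422/8856297837 = -797367947586556/590351957516583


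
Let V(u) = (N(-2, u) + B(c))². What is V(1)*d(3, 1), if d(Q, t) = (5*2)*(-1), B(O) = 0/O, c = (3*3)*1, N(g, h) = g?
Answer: -40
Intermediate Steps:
c = 9 (c = 9*1 = 9)
B(O) = 0
V(u) = 4 (V(u) = (-2 + 0)² = (-2)² = 4)
d(Q, t) = -10 (d(Q, t) = 10*(-1) = -10)
V(1)*d(3, 1) = 4*(-10) = -40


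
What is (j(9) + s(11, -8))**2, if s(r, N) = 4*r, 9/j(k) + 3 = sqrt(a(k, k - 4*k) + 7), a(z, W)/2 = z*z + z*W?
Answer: (-598583*I + 10824*sqrt(317))/(2*(-154*I + 3*sqrt(317))) ≈ 1928.5 - 43.174*I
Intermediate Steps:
a(z, W) = 2*z**2 + 2*W*z (a(z, W) = 2*(z*z + z*W) = 2*(z**2 + W*z) = 2*z**2 + 2*W*z)
j(k) = 9/(-3 + sqrt(7 - 4*k**2)) (j(k) = 9/(-3 + sqrt(2*k*((k - 4*k) + k) + 7)) = 9/(-3 + sqrt(2*k*(-3*k + k) + 7)) = 9/(-3 + sqrt(2*k*(-2*k) + 7)) = 9/(-3 + sqrt(-4*k**2 + 7)) = 9/(-3 + sqrt(7 - 4*k**2)))
(j(9) + s(11, -8))**2 = (9/(-3 + sqrt(7 - 4*9**2)) + 4*11)**2 = (9/(-3 + sqrt(7 - 4*81)) + 44)**2 = (9/(-3 + sqrt(7 - 324)) + 44)**2 = (9/(-3 + sqrt(-317)) + 44)**2 = (9/(-3 + I*sqrt(317)) + 44)**2 = (44 + 9/(-3 + I*sqrt(317)))**2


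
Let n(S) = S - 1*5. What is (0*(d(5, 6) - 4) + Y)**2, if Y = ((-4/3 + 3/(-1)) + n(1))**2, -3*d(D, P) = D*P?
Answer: 390625/81 ≈ 4822.5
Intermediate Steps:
n(S) = -5 + S (n(S) = S - 5 = -5 + S)
d(D, P) = -D*P/3
Y = 625/9 (Y = ((-4/3 + 3/(-1)) + (-5 + 1))**2 = ((-4*1/3 + 3*(-1)) - 4)**2 = ((-4/3 - 3) - 4)**2 = (-13/3 - 4)**2 = (-25/3)**2 = 625/9 ≈ 69.444)
(0*(d(5, 6) - 4) + Y)**2 = (0*(-1/3*5*6 - 4) + 625/9)**2 = (0*(-10 - 4) + 625/9)**2 = (0*(-14) + 625/9)**2 = (0 + 625/9)**2 = (625/9)**2 = 390625/81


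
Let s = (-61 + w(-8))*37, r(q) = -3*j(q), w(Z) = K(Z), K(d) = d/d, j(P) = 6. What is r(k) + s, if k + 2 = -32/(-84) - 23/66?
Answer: -2238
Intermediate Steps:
K(d) = 1
w(Z) = 1
k = -303/154 (k = -2 + (-32/(-84) - 23/66) = -2 + (-32*(-1/84) - 23*1/66) = -2 + (8/21 - 23/66) = -2 + 5/154 = -303/154 ≈ -1.9675)
r(q) = -18 (r(q) = -3*6 = -18)
s = -2220 (s = (-61 + 1)*37 = -60*37 = -2220)
r(k) + s = -18 - 2220 = -2238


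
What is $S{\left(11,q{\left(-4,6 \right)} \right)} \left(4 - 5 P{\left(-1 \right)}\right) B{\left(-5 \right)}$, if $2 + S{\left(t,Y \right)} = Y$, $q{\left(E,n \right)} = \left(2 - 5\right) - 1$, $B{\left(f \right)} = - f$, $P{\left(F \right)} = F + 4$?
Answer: $330$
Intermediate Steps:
$P{\left(F \right)} = 4 + F$
$q{\left(E,n \right)} = -4$ ($q{\left(E,n \right)} = -3 - 1 = -4$)
$S{\left(t,Y \right)} = -2 + Y$
$S{\left(11,q{\left(-4,6 \right)} \right)} \left(4 - 5 P{\left(-1 \right)}\right) B{\left(-5 \right)} = \left(-2 - 4\right) \left(4 - 5 \left(4 - 1\right)\right) \left(\left(-1\right) \left(-5\right)\right) = - 6 \left(4 - 15\right) 5 = \left(-6\right) \left(-11\right) 5 = 66 \cdot 5 = 330$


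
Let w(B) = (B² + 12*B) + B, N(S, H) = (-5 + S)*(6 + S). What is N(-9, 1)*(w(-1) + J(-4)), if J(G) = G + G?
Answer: -840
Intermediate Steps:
J(G) = 2*G
w(B) = B² + 13*B
N(-9, 1)*(w(-1) + J(-4)) = (-30 - 9 + (-9)²)*(-(13 - 1) + 2*(-4)) = (-30 - 9 + 81)*(-1*12 - 8) = 42*(-12 - 8) = 42*(-20) = -840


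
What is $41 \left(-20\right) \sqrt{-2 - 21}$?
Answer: $- 820 i \sqrt{23} \approx - 3932.6 i$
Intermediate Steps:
$41 \left(-20\right) \sqrt{-2 - 21} = - 820 \sqrt{-23} = - 820 i \sqrt{23}$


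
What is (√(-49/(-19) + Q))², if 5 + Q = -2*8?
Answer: -350/19 ≈ -18.421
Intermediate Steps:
Q = -21 (Q = -5 - 2*8 = -5 - 16 = -21)
(√(-49/(-19) + Q))² = (√(-49/(-19) - 21))² = (√(-49*(-1/19) - 21))² = (√(49/19 - 21))² = (√(-350/19))² = (5*I*√266/19)² = -350/19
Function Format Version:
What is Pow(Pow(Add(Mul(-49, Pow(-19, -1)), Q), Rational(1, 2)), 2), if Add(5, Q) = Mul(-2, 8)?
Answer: Rational(-350, 19) ≈ -18.421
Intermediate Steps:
Q = -21 (Q = Add(-5, Mul(-2, 8)) = Add(-5, -16) = -21)
Pow(Pow(Add(Mul(-49, Pow(-19, -1)), Q), Rational(1, 2)), 2) = Pow(Pow(Add(Mul(-49, Pow(-19, -1)), -21), Rational(1, 2)), 2) = Pow(Pow(Add(Mul(-49, Rational(-1, 19)), -21), Rational(1, 2)), 2) = Pow(Pow(Add(Rational(49, 19), -21), Rational(1, 2)), 2) = Pow(Pow(Rational(-350, 19), Rational(1, 2)), 2) = Pow(Mul(Rational(5, 19), I, Pow(266, Rational(1, 2))), 2) = Rational(-350, 19)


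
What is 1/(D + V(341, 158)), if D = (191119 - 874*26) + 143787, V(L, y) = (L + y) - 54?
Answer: 1/312627 ≈ 3.1987e-6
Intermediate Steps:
V(L, y) = -54 + L + y
D = 312182 (D = (191119 - 22724) + 143787 = 168395 + 143787 = 312182)
1/(D + V(341, 158)) = 1/(312182 + (-54 + 341 + 158)) = 1/(312182 + 445) = 1/312627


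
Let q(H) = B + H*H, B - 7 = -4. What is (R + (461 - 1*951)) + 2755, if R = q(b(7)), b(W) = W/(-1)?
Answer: 2317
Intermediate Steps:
B = 3 (B = 7 - 4 = 3)
b(W) = -W (b(W) = W*(-1) = -W)
q(H) = 3 + H**2 (q(H) = 3 + H*H = 3 + H**2)
R = 52 (R = 3 + (-1*7)**2 = 3 + (-7)**2 = 3 + 49 = 52)
(R + (461 - 1*951)) + 2755 = (52 + (461 - 1*951)) + 2755 = (52 + (461 - 951)) + 2755 = (52 - 490) + 2755 = -438 + 2755 = 2317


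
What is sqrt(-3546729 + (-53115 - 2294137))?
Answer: I*sqrt(5893981) ≈ 2427.8*I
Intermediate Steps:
sqrt(-3546729 + (-53115 - 2294137)) = sqrt(-3546729 - 2347252) = sqrt(-5893981) = I*sqrt(5893981)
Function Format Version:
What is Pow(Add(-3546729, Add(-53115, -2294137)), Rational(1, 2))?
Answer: Mul(I, Pow(5893981, Rational(1, 2))) ≈ Mul(2427.8, I)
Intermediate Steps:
Pow(Add(-3546729, Add(-53115, -2294137)), Rational(1, 2)) = Pow(Add(-3546729, -2347252), Rational(1, 2)) = Pow(-5893981, Rational(1, 2)) = Mul(I, Pow(5893981, Rational(1, 2)))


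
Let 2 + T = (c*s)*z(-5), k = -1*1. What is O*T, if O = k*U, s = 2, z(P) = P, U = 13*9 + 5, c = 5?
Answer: 6344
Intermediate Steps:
k = -1
U = 122 (U = 117 + 5 = 122)
O = -122 (O = -1*122 = -122)
T = -52 (T = -2 + (5*2)*(-5) = -2 + 10*(-5) = -2 - 50 = -52)
O*T = -122*(-52) = 6344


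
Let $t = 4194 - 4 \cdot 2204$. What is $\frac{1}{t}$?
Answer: $- \frac{1}{4622} \approx -0.00021636$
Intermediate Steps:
$t = -4622$ ($t = 4194 - 8816 = -4622$)
$\frac{1}{t} = \frac{1}{-4622} = - \frac{1}{4622}$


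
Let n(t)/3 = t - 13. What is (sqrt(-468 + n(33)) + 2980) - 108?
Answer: 2872 + 2*I*sqrt(102) ≈ 2872.0 + 20.199*I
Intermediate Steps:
n(t) = -39 + 3*t (n(t) = 3*(t - 13) = 3*(-13 + t) = -39 + 3*t)
(sqrt(-468 + n(33)) + 2980) - 108 = (sqrt(-468 + (-39 + 3*33)) + 2980) - 108 = (sqrt(-468 + (-39 + 99)) + 2980) - 108 = (sqrt(-468 + 60) + 2980) - 108 = (sqrt(-408) + 2980) - 108 = (2*I*sqrt(102) + 2980) - 108 = (2980 + 2*I*sqrt(102)) - 108 = 2872 + 2*I*sqrt(102)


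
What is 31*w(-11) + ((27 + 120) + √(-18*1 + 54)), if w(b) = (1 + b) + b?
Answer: -498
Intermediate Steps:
w(b) = 1 + 2*b
31*w(-11) + ((27 + 120) + √(-18*1 + 54)) = 31*(1 + 2*(-11)) + ((27 + 120) + √(-18*1 + 54)) = 31*(1 - 22) + (147 + √(-18 + 54)) = 31*(-21) + (147 + √36) = -651 + (147 + 6) = -651 + 153 = -498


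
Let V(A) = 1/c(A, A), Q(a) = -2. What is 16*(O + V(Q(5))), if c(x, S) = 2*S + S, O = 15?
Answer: 712/3 ≈ 237.33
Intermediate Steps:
c(x, S) = 3*S
V(A) = 1/(3*A)
16*(O + V(Q(5))) = 16*(15 + (⅓)/(-2)) = 16*(15 + (⅓)*(-½)) = 16*(15 - ⅙) = 16*(89/6) = 712/3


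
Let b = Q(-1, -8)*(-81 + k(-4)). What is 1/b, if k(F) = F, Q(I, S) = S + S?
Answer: 1/1360 ≈ 0.00073529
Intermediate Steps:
Q(I, S) = 2*S
b = 1360 (b = (2*(-8))*(-81 - 4) = -16*(-85) = 1360)
1/b = 1/1360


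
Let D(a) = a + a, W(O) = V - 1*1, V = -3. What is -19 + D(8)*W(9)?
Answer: -83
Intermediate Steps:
W(O) = -4 (W(O) = -3 - 1*1 = -3 - 1 = -4)
D(a) = 2*a
-19 + D(8)*W(9) = -19 + (2*8)*(-4) = -19 + 16*(-4) = -19 - 64 = -83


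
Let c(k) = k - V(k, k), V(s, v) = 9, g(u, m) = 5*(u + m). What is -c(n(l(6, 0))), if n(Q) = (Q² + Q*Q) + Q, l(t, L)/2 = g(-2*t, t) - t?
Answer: -10287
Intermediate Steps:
g(u, m) = 5*m + 5*u (g(u, m) = 5*(m + u) = 5*m + 5*u)
l(t, L) = -12*t (l(t, L) = 2*((5*t + 5*(-2*t)) - t) = 2*((5*t - 10*t) - t) = 2*(-5*t - t) = 2*(-6*t) = -12*t)
n(Q) = Q + 2*Q² (n(Q) = (Q² + Q²) + Q = 2*Q² + Q = Q + 2*Q²)
c(k) = -9 + k (c(k) = k - 1*9 = k - 9 = -9 + k)
-c(n(l(6, 0))) = -(-9 + (-12*6)*(1 + 2*(-12*6))) = -(-9 - 72*(1 + 2*(-72))) = -(-9 - 72*(1 - 144)) = -(-9 - 72*(-143)) = -(-9 + 10296) = -1*10287 = -10287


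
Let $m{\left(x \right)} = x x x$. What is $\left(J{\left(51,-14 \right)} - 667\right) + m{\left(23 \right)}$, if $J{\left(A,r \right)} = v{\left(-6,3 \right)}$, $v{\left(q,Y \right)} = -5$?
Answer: $11495$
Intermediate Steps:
$m{\left(x \right)} = x^{3}$ ($m{\left(x \right)} = x^{2} x = x^{3}$)
$J{\left(A,r \right)} = -5$
$\left(J{\left(51,-14 \right)} - 667\right) + m{\left(23 \right)} = \left(-5 - 667\right) + 23^{3} = -672 + 12167 = 11495$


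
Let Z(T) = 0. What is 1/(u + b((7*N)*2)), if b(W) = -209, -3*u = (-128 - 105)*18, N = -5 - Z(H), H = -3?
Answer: 1/1189 ≈ 0.00084104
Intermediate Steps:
N = -5 (N = -5 - 1*0 = -5 + 0 = -5)
u = 1398 (u = -(-128 - 105)*18/3 = -(-233)*18/3 = -⅓*(-4194) = 1398)
1/(u + b((7*N)*2)) = 1/(1398 - 209) = 1/1189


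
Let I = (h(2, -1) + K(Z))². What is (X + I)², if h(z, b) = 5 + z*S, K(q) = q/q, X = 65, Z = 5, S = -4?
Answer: 4761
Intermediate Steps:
K(q) = 1
h(z, b) = 5 - 4*z (h(z, b) = 5 + z*(-4) = 5 - 4*z)
I = 4 (I = ((5 - 4*2) + 1)² = ((5 - 8) + 1)² = (-3 + 1)² = (-2)² = 4)
(X + I)² = (65 + 4)² = 69² = 4761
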